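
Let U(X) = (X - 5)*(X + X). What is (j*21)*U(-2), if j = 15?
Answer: 8820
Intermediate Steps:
U(X) = 2*X*(-5 + X) (U(X) = (-5 + X)*(2*X) = 2*X*(-5 + X))
(j*21)*U(-2) = (15*21)*(2*(-2)*(-5 - 2)) = 315*(2*(-2)*(-7)) = 315*28 = 8820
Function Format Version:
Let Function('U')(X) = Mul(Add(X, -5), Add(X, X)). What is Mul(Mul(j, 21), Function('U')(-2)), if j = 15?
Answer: 8820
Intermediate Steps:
Function('U')(X) = Mul(2, X, Add(-5, X)) (Function('U')(X) = Mul(Add(-5, X), Mul(2, X)) = Mul(2, X, Add(-5, X)))
Mul(Mul(j, 21), Function('U')(-2)) = Mul(Mul(15, 21), Mul(2, -2, Add(-5, -2))) = Mul(315, Mul(2, -2, -7)) = Mul(315, 28) = 8820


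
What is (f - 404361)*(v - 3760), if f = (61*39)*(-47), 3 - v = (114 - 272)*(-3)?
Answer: 2183932194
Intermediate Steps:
v = -471 (v = 3 - (114 - 272)*(-3) = 3 - (-158)*(-3) = 3 - 1*474 = 3 - 474 = -471)
f = -111813 (f = 2379*(-47) = -111813)
(f - 404361)*(v - 3760) = (-111813 - 404361)*(-471 - 3760) = -516174*(-4231) = 2183932194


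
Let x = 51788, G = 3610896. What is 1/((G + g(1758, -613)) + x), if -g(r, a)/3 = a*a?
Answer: 1/2535377 ≈ 3.9442e-7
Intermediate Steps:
g(r, a) = -3*a² (g(r, a) = -3*a*a = -3*a²)
1/((G + g(1758, -613)) + x) = 1/((3610896 - 3*(-613)²) + 51788) = 1/((3610896 - 3*375769) + 51788) = 1/((3610896 - 1127307) + 51788) = 1/(2483589 + 51788) = 1/2535377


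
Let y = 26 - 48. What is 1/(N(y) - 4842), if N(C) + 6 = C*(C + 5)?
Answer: -1/4474 ≈ -0.00022351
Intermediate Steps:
y = -22
N(C) = -6 + C*(5 + C) (N(C) = -6 + C*(C + 5) = -6 + C*(5 + C))
1/(N(y) - 4842) = 1/((-6 + (-22)**2 + 5*(-22)) - 4842) = 1/((-6 + 484 - 110) - 4842) = 1/(368 - 4842) = 1/(-4474) = -1/4474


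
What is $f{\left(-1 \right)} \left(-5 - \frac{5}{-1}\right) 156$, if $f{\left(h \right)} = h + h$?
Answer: $0$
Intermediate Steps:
$f{\left(h \right)} = 2 h$
$f{\left(-1 \right)} \left(-5 - \frac{5}{-1}\right) 156 = 2 \left(-1\right) \left(-5 - \frac{5}{-1}\right) 156 = - 2 \left(-5 - -5\right) 156 = - 2 \left(-5 + 5\right) 156 = \left(-2\right) 0 \cdot 156 = 0 \cdot 156 = 0$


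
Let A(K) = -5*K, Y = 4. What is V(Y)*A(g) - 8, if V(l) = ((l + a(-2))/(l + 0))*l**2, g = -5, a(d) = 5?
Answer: 892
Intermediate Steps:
V(l) = l*(5 + l) (V(l) = ((l + 5)/(l + 0))*l**2 = ((5 + l)/l)*l**2 = l*(5 + l))
V(Y)*A(g) - 8 = (4*(5 + 4))*(-5*(-5)) - 8 = (4*9)*25 - 8 = 36*25 - 8 = 900 - 8 = 892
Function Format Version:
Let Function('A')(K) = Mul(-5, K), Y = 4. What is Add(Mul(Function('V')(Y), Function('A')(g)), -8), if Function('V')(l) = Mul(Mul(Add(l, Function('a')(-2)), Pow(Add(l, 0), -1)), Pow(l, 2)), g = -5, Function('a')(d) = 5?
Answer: 892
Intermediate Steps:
Function('V')(l) = Mul(l, Add(5, l)) (Function('V')(l) = Mul(Mul(Add(l, 5), Pow(Add(l, 0), -1)), Pow(l, 2)) = Mul(Mul(Add(5, l), Pow(l, -1)), Pow(l, 2)) = Mul(Mul(Pow(l, -1), Add(5, l)), Pow(l, 2)) = Mul(l, Add(5, l)))
Add(Mul(Function('V')(Y), Function('A')(g)), -8) = Add(Mul(Mul(4, Add(5, 4)), Mul(-5, -5)), -8) = Add(Mul(Mul(4, 9), 25), -8) = Add(Mul(36, 25), -8) = Add(900, -8) = 892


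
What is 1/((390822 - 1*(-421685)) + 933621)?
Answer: 1/1746128 ≈ 5.7270e-7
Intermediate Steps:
1/((390822 - 1*(-421685)) + 933621) = 1/((390822 + 421685) + 933621) = 1/(812507 + 933621) = 1/1746128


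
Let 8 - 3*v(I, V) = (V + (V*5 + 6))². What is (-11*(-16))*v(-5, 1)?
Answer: -23936/3 ≈ -7978.7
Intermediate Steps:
v(I, V) = 8/3 - (6 + 6*V)²/3 (v(I, V) = 8/3 - (V + (V*5 + 6))²/3 = 8/3 - (V + (5*V + 6))²/3 = 8/3 - (V + (6 + 5*V))²/3 = 8/3 - (6 + 6*V)²/3)
(-11*(-16))*v(-5, 1) = (-11*(-16))*(8/3 - 12*(1 + 1)²) = 176*(8/3 - 12*2²) = 176*(8/3 - 12*4) = 176*(8/3 - 48) = 176*(-136/3) = -23936/3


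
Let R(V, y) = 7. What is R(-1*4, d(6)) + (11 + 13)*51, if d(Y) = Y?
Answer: 1231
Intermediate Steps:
R(-1*4, d(6)) + (11 + 13)*51 = 7 + (11 + 13)*51 = 7 + 24*51 = 7 + 1224 = 1231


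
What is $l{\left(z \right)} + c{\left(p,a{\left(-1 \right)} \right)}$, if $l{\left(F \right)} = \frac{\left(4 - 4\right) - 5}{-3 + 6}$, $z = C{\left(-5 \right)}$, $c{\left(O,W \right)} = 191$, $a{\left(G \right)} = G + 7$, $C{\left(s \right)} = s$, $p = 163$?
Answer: $\frac{568}{3} \approx 189.33$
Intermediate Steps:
$a{\left(G \right)} = 7 + G$
$z = -5$
$l{\left(F \right)} = - \frac{5}{3}$ ($l{\left(F \right)} = \frac{\left(4 - 4\right) - 5}{3} = \left(0 - 5\right) \frac{1}{3} = \left(-5\right) \frac{1}{3} = - \frac{5}{3}$)
$l{\left(z \right)} + c{\left(p,a{\left(-1 \right)} \right)} = - \frac{5}{3} + 191 = \frac{568}{3}$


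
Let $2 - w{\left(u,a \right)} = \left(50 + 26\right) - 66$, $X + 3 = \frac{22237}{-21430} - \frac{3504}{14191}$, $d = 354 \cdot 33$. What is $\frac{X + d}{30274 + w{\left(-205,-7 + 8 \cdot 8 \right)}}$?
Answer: $\frac{3551346589283}{9204287992580} \approx 0.38584$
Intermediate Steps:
$d = 11682$
$X = - \frac{1302995377}{304113130}$ ($X = -3 + \left(\frac{22237}{-21430} - \frac{3504}{14191}\right) = -3 + \left(22237 \left(- \frac{1}{21430}\right) - \frac{3504}{14191}\right) = -3 - \frac{390655987}{304113130} = - \frac{1302995377}{304113130} \approx -4.2846$)
$w{\left(u,a \right)} = -8$ ($w{\left(u,a \right)} = 2 - \left(\left(50 + 26\right) - 66\right) = 2 - \left(76 - 66\right) = 2 - 10 = -8$)
$\frac{X + d}{30274 + w{\left(-205,-7 + 8 \cdot 8 \right)}} = \frac{- \frac{1302995377}{304113130} + 11682}{30274 - 8} = \frac{3551346589283}{304113130 \cdot 30266} = \frac{3551346589283}{304113130} \cdot \frac{1}{30266} = \frac{3551346589283}{9204287992580}$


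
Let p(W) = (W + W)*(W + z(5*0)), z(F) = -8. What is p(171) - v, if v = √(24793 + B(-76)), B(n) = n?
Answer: 55746 - √24717 ≈ 55589.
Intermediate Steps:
p(W) = 2*W*(-8 + W) (p(W) = (W + W)*(W - 8) = (2*W)*(-8 + W) = 2*W*(-8 + W))
v = √24717 (v = √(24793 - 76) = √24717 ≈ 157.22)
p(171) - v = 2*171*(-8 + 171) - √24717 = 2*171*163 - √24717 = 55746 - √24717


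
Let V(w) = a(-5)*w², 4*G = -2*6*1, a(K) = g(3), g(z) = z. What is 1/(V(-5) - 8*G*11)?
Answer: 1/339 ≈ 0.0029499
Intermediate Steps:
a(K) = 3
G = -3 (G = (-2*6*1)/4 = (-12*1)/4 = (¼)*(-12) = -3)
V(w) = 3*w²
1/(V(-5) - 8*G*11) = 1/(3*(-5)² - 8*(-3)*11) = 1/(3*25 + 24*11) = 1/(75 + 264) = 1/339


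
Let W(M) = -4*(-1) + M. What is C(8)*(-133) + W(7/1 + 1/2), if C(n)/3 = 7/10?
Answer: -1339/5 ≈ -267.80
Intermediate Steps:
C(n) = 21/10 (C(n) = 3*(7/10) = 21/10)
W(M) = 4 + M
C(8)*(-133) + W(7/1 + 1/2) = (21/10)*(-133) + (4 + (7/1 + 1/2)) = -2793/10 + (4 + (7*1 + 1*(½))) = -2793/10 + (4 + (7 + ½)) = -2793/10 + (4 + 15/2) = -2793/10 + 23/2 = -1339/5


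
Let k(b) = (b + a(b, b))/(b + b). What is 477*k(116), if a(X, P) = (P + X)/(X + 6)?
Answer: 14787/61 ≈ 242.41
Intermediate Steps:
a(X, P) = (P + X)/(6 + X)
k(b) = (b + 2*b/(6 + b))/(2*b) (k(b) = (b + (b + b)/(6 + b))/(b + b) = (b + (2*b)/(6 + b))/((2*b)) = (b + 2*b/(6 + b))*(1/(2*b)) = (b + 2*b/(6 + b))/(2*b))
477*k(116) = 477*((8 + 116)/(2*(6 + 116))) = 477*((1/2)*124/122) = 477*((1/2)*(1/122)*124) = 477*(31/61) = 14787/61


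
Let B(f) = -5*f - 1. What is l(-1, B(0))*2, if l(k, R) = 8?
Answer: 16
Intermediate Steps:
B(f) = -1 - 5*f
l(-1, B(0))*2 = 8*2 = 16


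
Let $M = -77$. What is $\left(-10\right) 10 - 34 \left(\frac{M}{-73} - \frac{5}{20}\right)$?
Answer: $- \frac{18595}{146} \approx -127.36$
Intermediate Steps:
$\left(-10\right) 10 - 34 \left(\frac{M}{-73} - \frac{5}{20}\right) = \left(-10\right) 10 - 34 \left(- \frac{77}{-73} - \frac{5}{20}\right) = -100 - 34 \left(\left(-77\right) \left(- \frac{1}{73}\right) - \frac{1}{4}\right) = -100 - 34 \left(\frac{77}{73} - \frac{1}{4}\right) = -100 - \frac{3995}{146} = - \frac{18595}{146}$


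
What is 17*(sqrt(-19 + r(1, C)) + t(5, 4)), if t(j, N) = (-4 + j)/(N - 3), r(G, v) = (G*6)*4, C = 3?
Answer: 17 + 17*sqrt(5) ≈ 55.013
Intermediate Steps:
r(G, v) = 24*G (r(G, v) = (6*G)*4 = 24*G)
t(j, N) = (-4 + j)/(-3 + N)
17*(sqrt(-19 + r(1, C)) + t(5, 4)) = 17*(sqrt(-19 + 24*1) + (-4 + 5)/(-3 + 4)) = 17*(sqrt(-19 + 24) + 1/1) = 17*(sqrt(5) + 1*1) = 17*(sqrt(5) + 1) = 17*(1 + sqrt(5)) = 17 + 17*sqrt(5)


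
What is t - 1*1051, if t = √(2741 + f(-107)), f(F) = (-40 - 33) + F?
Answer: -1051 + √2561 ≈ -1000.4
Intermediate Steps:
f(F) = -73 + F
t = √2561 (t = √(2741 + (-73 - 107)) = √(2741 - 180) = √2561 ≈ 50.606)
t - 1*1051 = √2561 - 1*1051 = √2561 - 1051 = -1051 + √2561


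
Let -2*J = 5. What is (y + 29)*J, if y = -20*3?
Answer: 155/2 ≈ 77.500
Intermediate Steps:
J = -5/2 (J = -½*5 = -5/2 ≈ -2.5000)
y = -60 (y = -10*6 = -60)
(y + 29)*J = (-60 + 29)*(-5/2) = -31*(-5/2) = 155/2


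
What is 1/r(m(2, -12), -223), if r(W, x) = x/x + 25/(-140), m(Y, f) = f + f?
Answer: 28/23 ≈ 1.2174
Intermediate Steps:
m(Y, f) = 2*f
r(W, x) = 23/28 (r(W, x) = 1 + 25*(-1/140) = 1 - 5/28 = 23/28)
1/r(m(2, -12), -223) = 1/(23/28) = 28/23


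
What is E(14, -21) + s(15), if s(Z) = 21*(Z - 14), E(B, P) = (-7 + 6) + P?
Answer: -1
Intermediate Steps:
E(B, P) = -1 + P
s(Z) = -294 + 21*Z (s(Z) = 21*(-14 + Z) = -294 + 21*Z)
E(14, -21) + s(15) = (-1 - 21) + (-294 + 21*15) = -22 + (-294 + 315) = -22 + 21 = -1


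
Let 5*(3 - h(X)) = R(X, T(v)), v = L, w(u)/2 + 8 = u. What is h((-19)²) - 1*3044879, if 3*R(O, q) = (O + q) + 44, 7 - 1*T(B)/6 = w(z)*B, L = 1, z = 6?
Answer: -15224537/5 ≈ -3.0449e+6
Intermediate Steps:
w(u) = -16 + 2*u
v = 1
T(B) = 42 + 24*B (T(B) = 42 - 6*(-16 + 2*6)*B = 42 - 6*(-16 + 12)*B = 42 - (-24)*B = 42 + 24*B)
R(O, q) = 44/3 + O/3 + q/3 (R(O, q) = ((O + q) + 44)/3 = (44 + O + q)/3 = 44/3 + O/3 + q/3)
h(X) = -13/3 - X/15 (h(X) = 3 - (44/3 + X/3 + (42 + 24*1)/3)/5 = 3 - (44/3 + X/3 + (42 + 24)/3)/5 = 3 - (44/3 + X/3 + (⅓)*66)/5 = 3 - (44/3 + X/3 + 22)/5 = 3 - (110/3 + X/3)/5 = 3 + (-22/3 - X/15) = -13/3 - X/15)
h((-19)²) - 1*3044879 = (-13/3 - 1/15*(-19)²) - 1*3044879 = (-13/3 - 1/15*361) - 3044879 = (-13/3 - 361/15) - 3044879 = -142/5 - 3044879 = -15224537/5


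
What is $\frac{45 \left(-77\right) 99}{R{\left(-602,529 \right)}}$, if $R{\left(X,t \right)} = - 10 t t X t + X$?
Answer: $- \frac{1815}{4715217202} \approx -3.8492 \cdot 10^{-7}$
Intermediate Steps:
$R{\left(X,t \right)} = X - 10 X t^{3}$ ($R{\left(X,t \right)} = - 10 t^{2} X t + X = - 10 X t^{2} t + X = - 10 X t^{3} + X = X - 10 X t^{3}$)
$\frac{45 \left(-77\right) 99}{R{\left(-602,529 \right)}} = \frac{45 \left(-77\right) 99}{\left(-602\right) \left(1 - 10 \cdot 529^{3}\right)} = \frac{\left(-3465\right) 99}{\left(-602\right) \left(1 - 1480358890\right)} = - \frac{343035}{\left(-602\right) \left(1 - 1480358890\right)} = - \frac{343035}{\left(-602\right) \left(-1480358889\right)} = - \frac{343035}{891176051178} = \left(-343035\right) \frac{1}{891176051178} = - \frac{1815}{4715217202}$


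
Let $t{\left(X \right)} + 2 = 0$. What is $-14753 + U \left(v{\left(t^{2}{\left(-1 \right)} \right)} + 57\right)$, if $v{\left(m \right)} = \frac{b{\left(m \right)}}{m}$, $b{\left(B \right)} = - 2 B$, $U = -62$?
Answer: $-18163$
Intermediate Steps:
$t{\left(X \right)} = -2$ ($t{\left(X \right)} = -2 + 0 = -2$)
$v{\left(m \right)} = -2$ ($v{\left(m \right)} = \frac{\left(-2\right) m}{m} = -2$)
$-14753 + U \left(v{\left(t^{2}{\left(-1 \right)} \right)} + 57\right) = -14753 - 62 \left(-2 + 57\right) = -14753 - 3410 = -18163$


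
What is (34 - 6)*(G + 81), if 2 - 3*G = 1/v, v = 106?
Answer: 363566/159 ≈ 2286.6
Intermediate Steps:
G = 211/318 (G = ⅔ - ⅓/106 = ⅔ - ⅓*1/106 = ⅔ - 1/318 = 211/318 ≈ 0.66352)
(34 - 6)*(G + 81) = (34 - 6)*(211/318 + 81) = 28*(25969/318) = 363566/159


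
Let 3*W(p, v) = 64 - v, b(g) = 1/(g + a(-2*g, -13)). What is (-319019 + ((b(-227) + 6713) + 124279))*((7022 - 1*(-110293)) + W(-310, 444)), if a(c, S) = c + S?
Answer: -14146194071005/642 ≈ -2.2035e+10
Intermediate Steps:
a(c, S) = S + c
b(g) = 1/(-13 - g) (b(g) = 1/(g + (-13 - 2*g)) = 1/(-13 - g))
W(p, v) = 64/3 - v/3 (W(p, v) = (64 - v)/3 = 64/3 - v/3)
(-319019 + ((b(-227) + 6713) + 124279))*((7022 - 1*(-110293)) + W(-310, 444)) = (-319019 + ((1/(-13 - 1*(-227)) + 6713) + 124279))*((7022 - 1*(-110293)) + (64/3 - ⅓*444)) = (-319019 + ((1/(-13 + 227) + 6713) + 124279))*((7022 + 110293) + (64/3 - 148)) = (-319019 + ((1/214 + 6713) + 124279))*(117315 - 380/3) = (-319019 + ((1/214 + 6713) + 124279))*(351565/3) = (-319019 + (1436583/214 + 124279))*(351565/3) = (-319019 + 28032289/214)*(351565/3) = -40237777/214*351565/3 = -14146194071005/642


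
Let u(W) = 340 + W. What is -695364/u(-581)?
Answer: 695364/241 ≈ 2885.3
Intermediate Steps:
-695364/u(-581) = -695364/(340 - 581) = -695364/(-241) = -695364*(-1/241) = 695364/241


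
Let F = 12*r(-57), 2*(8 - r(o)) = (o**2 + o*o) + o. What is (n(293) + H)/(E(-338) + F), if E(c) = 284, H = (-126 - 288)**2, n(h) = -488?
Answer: -85454/19133 ≈ -4.4663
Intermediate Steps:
H = 171396 (H = (-414)**2 = 171396)
r(o) = 8 - o**2 - o/2 (r(o) = 8 - ((o**2 + o*o) + o)/2 = 8 - ((o**2 + o**2) + o)/2 = 8 - (2*o**2 + o)/2 = 8 - (o + 2*o**2)/2 = 8 + (-o**2 - o/2) = 8 - o**2 - o/2)
F = -38550 (F = 12*(8 - 1*(-57)**2 - 1/2*(-57)) = 12*(8 - 1*3249 + 57/2) = 12*(8 - 3249 + 57/2) = 12*(-6425/2) = -38550)
(n(293) + H)/(E(-338) + F) = (-488 + 171396)/(284 - 38550) = 170908/(-38266) = 170908*(-1/38266) = -85454/19133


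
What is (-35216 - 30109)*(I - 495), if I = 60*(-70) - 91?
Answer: 312645450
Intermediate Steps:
I = -4291 (I = -4200 - 91 = -4291)
(-35216 - 30109)*(I - 495) = (-35216 - 30109)*(-4291 - 495) = -65325*(-4786) = 312645450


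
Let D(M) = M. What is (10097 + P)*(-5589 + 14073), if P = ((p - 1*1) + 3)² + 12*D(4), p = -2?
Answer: 86070180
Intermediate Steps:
P = 48 (P = ((-2 - 1*1) + 3)² + 12*4 = ((-2 - 1) + 3)² + 48 = (-3 + 3)² + 48 = 0² + 48 = 0 + 48 = 48)
(10097 + P)*(-5589 + 14073) = (10097 + 48)*(-5589 + 14073) = 10145*8484 = 86070180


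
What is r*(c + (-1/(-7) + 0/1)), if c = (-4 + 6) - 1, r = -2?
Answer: -16/7 ≈ -2.2857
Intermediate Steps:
c = 1 (c = 2 - 1 = 1)
r*(c + (-1/(-7) + 0/1)) = -2*(1 + (-1/(-7) + 0/1)) = -2*(1 + (-1*(-1/7) + 0*1)) = -2*(1 + (1/7 + 0)) = -2*(1 + 1/7) = -2*8/7 = -16/7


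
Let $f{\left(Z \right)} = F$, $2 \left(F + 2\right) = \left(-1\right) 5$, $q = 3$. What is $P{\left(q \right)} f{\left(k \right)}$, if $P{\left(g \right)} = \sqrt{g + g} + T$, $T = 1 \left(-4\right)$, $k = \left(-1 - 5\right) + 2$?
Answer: $18 - \frac{9 \sqrt{6}}{2} \approx 6.9773$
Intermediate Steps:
$F = - \frac{9}{2}$ ($F = -2 + \frac{\left(-1\right) 5}{2} = -2 + \frac{1}{2} \left(-5\right) = -2 - \frac{5}{2} = - \frac{9}{2} \approx -4.5$)
$k = -4$ ($k = -6 + 2 = -4$)
$f{\left(Z \right)} = - \frac{9}{2}$
$T = -4$
$P{\left(g \right)} = -4 + \sqrt{2} \sqrt{g}$ ($P{\left(g \right)} = \sqrt{g + g} - 4 = \sqrt{2 g} - 4 = \sqrt{2} \sqrt{g} - 4 = -4 + \sqrt{2} \sqrt{g}$)
$P{\left(q \right)} f{\left(k \right)} = \left(-4 + \sqrt{2} \sqrt{3}\right) \left(- \frac{9}{2}\right) = \left(-4 + \sqrt{6}\right) \left(- \frac{9}{2}\right) = 18 - \frac{9 \sqrt{6}}{2}$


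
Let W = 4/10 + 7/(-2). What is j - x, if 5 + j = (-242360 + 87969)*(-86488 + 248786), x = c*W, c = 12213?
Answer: -250573126627/10 ≈ -2.5057e+10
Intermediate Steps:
W = -31/10 (W = 4*(⅒) + 7*(-½) = ⅖ - 7/2 = -31/10 ≈ -3.1000)
x = -378603/10 (x = 12213*(-31/10) = -378603/10 ≈ -37860.)
j = -25057350523 (j = -5 + (-242360 + 87969)*(-86488 + 248786) = -5 - 154391*162298 = -5 - 25057350518 = -25057350523)
j - x = -25057350523 - 1*(-378603/10) = -25057350523 + 378603/10 = -250573126627/10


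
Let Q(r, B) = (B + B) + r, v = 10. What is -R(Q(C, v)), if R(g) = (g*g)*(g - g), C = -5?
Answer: 0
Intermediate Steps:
Q(r, B) = r + 2*B (Q(r, B) = 2*B + r = r + 2*B)
R(g) = 0 (R(g) = g²*0 = 0)
-R(Q(C, v)) = -1*0 = 0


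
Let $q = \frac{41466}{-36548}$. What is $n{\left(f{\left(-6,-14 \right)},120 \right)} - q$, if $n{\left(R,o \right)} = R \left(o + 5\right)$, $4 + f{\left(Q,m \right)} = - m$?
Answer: $\frac{22863233}{18274} \approx 1251.1$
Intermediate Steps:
$q = - \frac{20733}{18274}$ ($q = 41466 \left(- \frac{1}{36548}\right) = - \frac{20733}{18274} \approx -1.1346$)
$f{\left(Q,m \right)} = -4 - m$
$n{\left(R,o \right)} = R \left(5 + o\right)$
$n{\left(f{\left(-6,-14 \right)},120 \right)} - q = \left(-4 - -14\right) \left(5 + 120\right) - - \frac{20733}{18274} = \left(-4 + 14\right) 125 + \frac{20733}{18274} = 10 \cdot 125 + \frac{20733}{18274} = 1250 + \frac{20733}{18274} = \frac{22863233}{18274}$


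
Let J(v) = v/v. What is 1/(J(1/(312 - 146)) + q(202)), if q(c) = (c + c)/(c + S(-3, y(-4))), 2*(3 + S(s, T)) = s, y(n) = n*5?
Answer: 395/1203 ≈ 0.32835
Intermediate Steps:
y(n) = 5*n
S(s, T) = -3 + s/2
J(v) = 1
q(c) = 2*c/(-9/2 + c) (q(c) = (c + c)/(c + (-3 + (½)*(-3))) = (2*c)/(c + (-3 - 3/2)) = (2*c)/(c - 9/2) = (2*c)/(-9/2 + c) = 2*c/(-9/2 + c))
1/(J(1/(312 - 146)) + q(202)) = 1/(1 + 4*202/(-9 + 2*202)) = 1/(1 + 4*202/(-9 + 404)) = 1/(1 + 4*202/395) = 1/(1 + 4*202*(1/395)) = 1/(1 + 808/395) = 1/(1203/395) = 395/1203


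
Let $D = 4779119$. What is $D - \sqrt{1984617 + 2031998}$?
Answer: $4779119 - \sqrt{4016615} \approx 4.7771 \cdot 10^{6}$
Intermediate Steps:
$D - \sqrt{1984617 + 2031998} = 4779119 - \sqrt{1984617 + 2031998} = 4779119 - \sqrt{4016615}$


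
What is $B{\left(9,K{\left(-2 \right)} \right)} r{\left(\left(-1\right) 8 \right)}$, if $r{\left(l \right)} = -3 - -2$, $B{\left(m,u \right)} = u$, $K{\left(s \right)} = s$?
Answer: $2$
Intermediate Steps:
$r{\left(l \right)} = -1$ ($r{\left(l \right)} = -3 + 2 = -1$)
$B{\left(9,K{\left(-2 \right)} \right)} r{\left(\left(-1\right) 8 \right)} = \left(-2\right) \left(-1\right) = 2$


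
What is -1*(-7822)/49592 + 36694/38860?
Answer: 265461471/240893140 ≈ 1.1020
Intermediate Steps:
-1*(-7822)/49592 + 36694/38860 = 7822*(1/49592) + 36694*(1/38860) = 3911/24796 + 18347/19430 = 265461471/240893140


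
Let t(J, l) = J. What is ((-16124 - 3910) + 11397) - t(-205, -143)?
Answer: -8432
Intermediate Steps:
((-16124 - 3910) + 11397) - t(-205, -143) = ((-16124 - 3910) + 11397) - 1*(-205) = (-20034 + 11397) + 205 = -8637 + 205 = -8432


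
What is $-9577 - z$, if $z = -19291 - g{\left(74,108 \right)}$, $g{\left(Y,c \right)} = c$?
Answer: $9822$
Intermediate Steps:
$z = -19399$ ($z = -19291 - 108 = -19399$)
$-9577 - z = -9577 - -19399 = -9577 + 19399 = 9822$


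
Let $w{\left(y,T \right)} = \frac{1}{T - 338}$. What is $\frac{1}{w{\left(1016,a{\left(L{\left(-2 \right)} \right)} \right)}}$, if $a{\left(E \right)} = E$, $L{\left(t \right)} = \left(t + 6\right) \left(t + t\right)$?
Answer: $-354$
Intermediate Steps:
$L{\left(t \right)} = 2 t \left(6 + t\right)$ ($L{\left(t \right)} = \left(6 + t\right) 2 t = 2 t \left(6 + t\right)$)
$w{\left(y,T \right)} = \frac{1}{-338 + T}$
$\frac{1}{w{\left(1016,a{\left(L{\left(-2 \right)} \right)} \right)}} = \frac{1}{\frac{1}{-338 + 2 \left(-2\right) \left(6 - 2\right)}} = \frac{1}{\frac{1}{-338 + 2 \left(-2\right) 4}} = \frac{1}{\frac{1}{-338 - 16}} = \frac{1}{\frac{1}{-354}} = \frac{1}{- \frac{1}{354}} = -354$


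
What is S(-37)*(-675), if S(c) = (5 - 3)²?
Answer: -2700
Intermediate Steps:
S(c) = 4 (S(c) = 2² = 4)
S(-37)*(-675) = 4*(-675) = -2700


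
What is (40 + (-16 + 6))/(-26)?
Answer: -15/13 ≈ -1.1538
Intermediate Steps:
(40 + (-16 + 6))/(-26) = (40 - 10)*(-1/26) = 30*(-1/26) = -15/13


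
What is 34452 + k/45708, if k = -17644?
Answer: 393678593/11427 ≈ 34452.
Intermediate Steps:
34452 + k/45708 = 34452 - 17644/45708 = 34452 - 17644*1/45708 = 34452 - 4411/11427 = 393678593/11427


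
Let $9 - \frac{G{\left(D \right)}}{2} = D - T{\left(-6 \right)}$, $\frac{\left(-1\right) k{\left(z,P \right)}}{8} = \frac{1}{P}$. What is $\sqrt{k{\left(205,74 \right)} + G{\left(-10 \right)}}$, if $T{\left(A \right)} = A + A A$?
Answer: $\frac{\sqrt{134014}}{37} \approx 9.894$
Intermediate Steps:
$k{\left(z,P \right)} = - \frac{8}{P}$
$T{\left(A \right)} = A + A^{2}$
$G{\left(D \right)} = 78 - 2 D$ ($G{\left(D \right)} = 18 - 2 \left(D - - 6 \left(1 - 6\right)\right) = 18 - 2 \left(D - \left(-6\right) \left(-5\right)\right) = 18 - 2 \left(D - 30\right) = 18 - 2 \left(-30 + D\right) = 18 - \left(-60 + 2 D\right) = 78 - 2 D$)
$\sqrt{k{\left(205,74 \right)} + G{\left(-10 \right)}} = \sqrt{- \frac{8}{74} + \left(78 - -20\right)} = \sqrt{\left(-8\right) \frac{1}{74} + \left(78 + 20\right)} = \sqrt{- \frac{4}{37} + 98} = \sqrt{\frac{3622}{37}} = \frac{\sqrt{134014}}{37}$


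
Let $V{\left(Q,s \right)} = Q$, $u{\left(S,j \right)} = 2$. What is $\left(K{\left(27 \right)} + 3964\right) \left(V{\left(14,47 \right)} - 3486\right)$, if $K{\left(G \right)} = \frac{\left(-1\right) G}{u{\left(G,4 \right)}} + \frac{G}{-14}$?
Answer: $-13709440$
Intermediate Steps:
$K{\left(G \right)} = - \frac{4 G}{7}$ ($K{\left(G \right)} = \frac{\left(-1\right) G}{2} + \frac{G}{-14} = - G \frac{1}{2} + G \left(- \frac{1}{14}\right) = - \frac{G}{2} - \frac{G}{14} = - \frac{4 G}{7}$)
$\left(K{\left(27 \right)} + 3964\right) \left(V{\left(14,47 \right)} - 3486\right) = \left(\left(- \frac{4}{7}\right) 27 + 3964\right) \left(14 - 3486\right) = \left(- \frac{108}{7} + 3964\right) \left(-3472\right) = \frac{27640}{7} \left(-3472\right) = -13709440$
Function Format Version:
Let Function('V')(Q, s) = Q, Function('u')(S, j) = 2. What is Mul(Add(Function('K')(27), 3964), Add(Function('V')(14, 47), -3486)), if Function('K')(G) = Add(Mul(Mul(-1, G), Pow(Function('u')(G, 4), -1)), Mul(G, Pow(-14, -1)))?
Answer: -13709440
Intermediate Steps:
Function('K')(G) = Mul(Rational(-4, 7), G) (Function('K')(G) = Add(Mul(Mul(-1, G), Pow(2, -1)), Mul(G, Pow(-14, -1))) = Add(Mul(Mul(-1, G), Rational(1, 2)), Mul(G, Rational(-1, 14))) = Add(Mul(Rational(-1, 2), G), Mul(Rational(-1, 14), G)) = Mul(Rational(-4, 7), G))
Mul(Add(Function('K')(27), 3964), Add(Function('V')(14, 47), -3486)) = Mul(Add(Mul(Rational(-4, 7), 27), 3964), Add(14, -3486)) = Mul(Add(Rational(-108, 7), 3964), -3472) = Mul(Rational(27640, 7), -3472) = -13709440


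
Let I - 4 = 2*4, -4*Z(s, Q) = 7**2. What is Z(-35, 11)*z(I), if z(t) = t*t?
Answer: -1764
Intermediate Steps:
Z(s, Q) = -49/4 (Z(s, Q) = -1/4*7**2 = -1/4*49 = -49/4)
I = 12 (I = 4 + 2*4 = 4 + 8 = 12)
z(t) = t**2
Z(-35, 11)*z(I) = -49/4*12**2 = -49/4*144 = -1764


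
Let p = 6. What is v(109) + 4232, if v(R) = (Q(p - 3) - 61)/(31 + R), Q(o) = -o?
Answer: 148104/35 ≈ 4231.5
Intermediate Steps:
v(R) = -64/(31 + R) (v(R) = (-(6 - 3) - 61)/(31 + R) = (-1*3 - 61)/(31 + R) = (-3 - 61)/(31 + R) = -64/(31 + R))
v(109) + 4232 = -64/(31 + 109) + 4232 = -64/140 + 4232 = -64*1/140 + 4232 = -16/35 + 4232 = 148104/35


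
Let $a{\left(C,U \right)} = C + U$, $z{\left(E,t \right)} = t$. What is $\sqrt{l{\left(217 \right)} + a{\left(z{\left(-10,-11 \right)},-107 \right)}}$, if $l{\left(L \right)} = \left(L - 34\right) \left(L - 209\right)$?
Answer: $\sqrt{1346} \approx 36.688$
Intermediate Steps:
$l{\left(L \right)} = \left(-209 + L\right) \left(-34 + L\right)$ ($l{\left(L \right)} = \left(-34 + L\right) \left(-209 + L\right) = \left(-209 + L\right) \left(-34 + L\right)$)
$\sqrt{l{\left(217 \right)} + a{\left(z{\left(-10,-11 \right)},-107 \right)}} = \sqrt{\left(7106 + 217^{2} - 52731\right) - 118} = \sqrt{\left(7106 + 47089 - 52731\right) - 118} = \sqrt{1464 - 118} = \sqrt{1346}$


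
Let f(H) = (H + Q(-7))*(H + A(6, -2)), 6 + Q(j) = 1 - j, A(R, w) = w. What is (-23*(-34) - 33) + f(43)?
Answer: 2594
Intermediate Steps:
Q(j) = -5 - j (Q(j) = -6 + (1 - j) = -5 - j)
f(H) = (-2 + H)*(2 + H) (f(H) = (H + (-5 - 1*(-7)))*(H - 2) = (H + (-5 + 7))*(-2 + H) = (H + 2)*(-2 + H) = (2 + H)*(-2 + H) = (-2 + H)*(2 + H))
(-23*(-34) - 33) + f(43) = (-23*(-34) - 33) + (-4 + 43²) = (782 - 33) + (-4 + 1849) = 749 + 1845 = 2594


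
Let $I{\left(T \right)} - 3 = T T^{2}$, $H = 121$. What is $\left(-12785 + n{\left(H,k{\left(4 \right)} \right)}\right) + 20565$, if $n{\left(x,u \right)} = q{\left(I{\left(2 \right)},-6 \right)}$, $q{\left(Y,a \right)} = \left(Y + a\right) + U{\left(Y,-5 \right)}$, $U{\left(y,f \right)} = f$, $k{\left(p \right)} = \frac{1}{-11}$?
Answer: $7780$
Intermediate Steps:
$k{\left(p \right)} = - \frac{1}{11}$
$I{\left(T \right)} = 3 + T^{3}$ ($I{\left(T \right)} = 3 + T T^{2} = 3 + T^{3}$)
$q{\left(Y,a \right)} = -5 + Y + a$ ($q{\left(Y,a \right)} = \left(Y + a\right) - 5 = -5 + Y + a$)
$n{\left(x,u \right)} = 0$ ($n{\left(x,u \right)} = -5 + \left(3 + 2^{3}\right) - 6 = -5 + \left(3 + 8\right) - 6 = -5 + 11 - 6 = 0$)
$\left(-12785 + n{\left(H,k{\left(4 \right)} \right)}\right) + 20565 = \left(-12785 + 0\right) + 20565 = -12785 + 20565 = 7780$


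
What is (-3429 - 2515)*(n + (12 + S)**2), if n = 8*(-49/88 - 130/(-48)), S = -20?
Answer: -15929920/33 ≈ -4.8273e+5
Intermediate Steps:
n = 568/33 (n = 8*(-49*1/88 - 130*(-1/48)) = 8*(-49/88 + 65/24) = 8*(71/33) = 568/33 ≈ 17.212)
(-3429 - 2515)*(n + (12 + S)**2) = (-3429 - 2515)*(568/33 + (12 - 20)**2) = -5944*(568/33 + (-8)**2) = -5944*(568/33 + 64) = -5944*2680/33 = -15929920/33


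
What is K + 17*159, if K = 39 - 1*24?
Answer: 2718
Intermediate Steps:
K = 15 (K = 39 - 24 = 15)
K + 17*159 = 15 + 17*159 = 15 + 2703 = 2718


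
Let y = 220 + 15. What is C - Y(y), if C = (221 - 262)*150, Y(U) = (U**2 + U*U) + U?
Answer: -116835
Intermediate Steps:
y = 235
Y(U) = U + 2*U**2 (Y(U) = (U**2 + U**2) + U = 2*U**2 + U = U + 2*U**2)
C = -6150 (C = -41*150 = -6150)
C - Y(y) = -6150 - 235*(1 + 2*235) = -6150 - 235*(1 + 470) = -6150 - 235*471 = -6150 - 1*110685 = -6150 - 110685 = -116835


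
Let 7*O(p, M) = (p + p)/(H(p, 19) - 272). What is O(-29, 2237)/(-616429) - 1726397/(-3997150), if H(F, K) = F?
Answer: 2242271646656791/5191561986676450 ≈ 0.43191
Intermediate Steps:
O(p, M) = 2*p/(7*(-272 + p)) (O(p, M) = ((p + p)/(p - 272))/7 = ((2*p)/(-272 + p))/7 = (2*p/(-272 + p))/7 = 2*p/(7*(-272 + p)))
O(-29, 2237)/(-616429) - 1726397/(-3997150) = ((2/7)*(-29)/(-272 - 29))/(-616429) - 1726397/(-3997150) = ((2/7)*(-29)/(-301))*(-1/616429) - 1726397*(-1/3997150) = ((2/7)*(-29)*(-1/301))*(-1/616429) + 1726397/3997150 = (58/2107)*(-1/616429) + 1726397/3997150 = -58/1298815903 + 1726397/3997150 = 2242271646656791/5191561986676450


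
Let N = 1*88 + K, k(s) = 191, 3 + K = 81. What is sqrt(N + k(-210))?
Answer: sqrt(357) ≈ 18.894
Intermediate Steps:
K = 78 (K = -3 + 81 = 78)
N = 166 (N = 1*88 + 78 = 88 + 78 = 166)
sqrt(N + k(-210)) = sqrt(166 + 191) = sqrt(357)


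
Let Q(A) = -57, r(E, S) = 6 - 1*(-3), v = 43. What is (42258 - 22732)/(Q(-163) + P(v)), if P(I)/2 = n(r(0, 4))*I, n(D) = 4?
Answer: 19526/287 ≈ 68.035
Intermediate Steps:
r(E, S) = 9 (r(E, S) = 6 + 3 = 9)
P(I) = 8*I (P(I) = 2*(4*I) = 8*I)
(42258 - 22732)/(Q(-163) + P(v)) = (42258 - 22732)/(-57 + 8*43) = 19526/(-57 + 344) = 19526/287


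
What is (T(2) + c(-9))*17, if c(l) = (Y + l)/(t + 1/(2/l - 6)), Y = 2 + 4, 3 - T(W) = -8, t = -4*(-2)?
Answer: 79237/439 ≈ 180.49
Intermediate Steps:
t = 8
T(W) = 11 (T(W) = 3 - 1*(-8) = 3 + 8 = 11)
Y = 6
c(l) = (6 + l)/(8 + 1/(-6 + 2/l)) (c(l) = (6 + l)/(8 + 1/(2/l - 6)) = (6 + l)/(8 + 1/(-6 + 2/l)))
(T(2) + c(-9))*17 = (11 + 2*(6 - 17*(-9) - 3*(-9)**2)/(16 - 47*(-9)))*17 = (11 + 2*(6 + 153 - 3*81)/(16 + 423))*17 = (11 + 2*(6 + 153 - 243)/439)*17 = (11 + 2*(1/439)*(-84))*17 = (11 - 168/439)*17 = (4661/439)*17 = 79237/439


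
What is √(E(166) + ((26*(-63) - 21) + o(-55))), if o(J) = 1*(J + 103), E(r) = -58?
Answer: I*√1669 ≈ 40.853*I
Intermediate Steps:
o(J) = 103 + J (o(J) = 1*(103 + J) = 103 + J)
√(E(166) + ((26*(-63) - 21) + o(-55))) = √(-58 + ((26*(-63) - 21) + (103 - 55))) = √(-58 + ((-1638 - 21) + 48)) = √(-58 + (-1659 + 48)) = √(-58 - 1611) = √(-1669) = I*√1669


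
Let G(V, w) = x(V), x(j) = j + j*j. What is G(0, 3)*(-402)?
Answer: 0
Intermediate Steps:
x(j) = j + j**2
G(V, w) = V*(1 + V)
G(0, 3)*(-402) = (0*(1 + 0))*(-402) = (0*1)*(-402) = 0*(-402) = 0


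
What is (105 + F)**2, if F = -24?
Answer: 6561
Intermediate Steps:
(105 + F)**2 = (105 - 24)**2 = 81**2 = 6561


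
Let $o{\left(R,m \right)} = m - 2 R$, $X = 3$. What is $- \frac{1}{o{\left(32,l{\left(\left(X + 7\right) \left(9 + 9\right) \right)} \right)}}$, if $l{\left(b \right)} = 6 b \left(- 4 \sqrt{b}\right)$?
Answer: $- \frac{1}{52487936} + \frac{405 \sqrt{5}}{52487936} \approx 1.7235 \cdot 10^{-5}$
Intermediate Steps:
$l{\left(b \right)} = - 24 b^{\frac{3}{2}}$
$- \frac{1}{o{\left(32,l{\left(\left(X + 7\right) \left(9 + 9\right) \right)} \right)}} = - \frac{1}{- 24 \left(\left(3 + 7\right) \left(9 + 9\right)\right)^{\frac{3}{2}} - 64} = - \frac{1}{- 24 \left(10 \cdot 18\right)^{\frac{3}{2}} - 64} = - \frac{1}{- 24 \cdot 180^{\frac{3}{2}} - 64} = - \frac{1}{- 24 \cdot 1080 \sqrt{5} - 64} = - \frac{1}{- 25920 \sqrt{5} - 64} = - \frac{1}{-64 - 25920 \sqrt{5}}$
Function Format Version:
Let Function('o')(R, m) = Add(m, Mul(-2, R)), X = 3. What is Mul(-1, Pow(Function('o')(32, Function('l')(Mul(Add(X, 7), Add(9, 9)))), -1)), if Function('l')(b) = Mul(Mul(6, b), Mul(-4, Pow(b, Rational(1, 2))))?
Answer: Add(Rational(-1, 52487936), Mul(Rational(405, 52487936), Pow(5, Rational(1, 2)))) ≈ 1.7235e-5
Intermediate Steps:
Function('l')(b) = Mul(-24, Pow(b, Rational(3, 2)))
Mul(-1, Pow(Function('o')(32, Function('l')(Mul(Add(X, 7), Add(9, 9)))), -1)) = Mul(-1, Pow(Add(Mul(-24, Pow(Mul(Add(3, 7), Add(9, 9)), Rational(3, 2))), Mul(-2, 32)), -1)) = Mul(-1, Pow(Add(Mul(-24, Pow(Mul(10, 18), Rational(3, 2))), -64), -1)) = Mul(-1, Pow(Add(Mul(-24, Pow(180, Rational(3, 2))), -64), -1)) = Mul(-1, Pow(Add(Mul(-24, Mul(1080, Pow(5, Rational(1, 2)))), -64), -1)) = Mul(-1, Pow(Add(Mul(-25920, Pow(5, Rational(1, 2))), -64), -1)) = Mul(-1, Pow(Add(-64, Mul(-25920, Pow(5, Rational(1, 2)))), -1))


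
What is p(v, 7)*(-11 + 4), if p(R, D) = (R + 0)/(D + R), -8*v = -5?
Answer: -35/61 ≈ -0.57377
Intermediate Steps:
v = 5/8 (v = -⅛*(-5) = 5/8 ≈ 0.62500)
p(R, D) = R/(D + R)
p(v, 7)*(-11 + 4) = (5/(8*(7 + 5/8)))*(-11 + 4) = (5/(8*(61/8)))*(-7) = ((5/8)*(8/61))*(-7) = (5/61)*(-7) = -35/61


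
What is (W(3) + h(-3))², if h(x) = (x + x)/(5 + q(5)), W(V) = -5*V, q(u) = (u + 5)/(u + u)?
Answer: 256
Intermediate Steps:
q(u) = (5 + u)/(2*u) (q(u) = (5 + u)/((2*u)) = (5 + u)*(1/(2*u)) = (5 + u)/(2*u))
h(x) = x/3 (h(x) = (x + x)/(5 + (½)*(5 + 5)/5) = (2*x)/(5 + (½)*(⅕)*10) = (2*x)/(5 + 1) = (2*x)/6 = (2*x)*(⅙) = x/3)
(W(3) + h(-3))² = (-5*3 + (⅓)*(-3))² = (-15 - 1)² = (-16)² = 256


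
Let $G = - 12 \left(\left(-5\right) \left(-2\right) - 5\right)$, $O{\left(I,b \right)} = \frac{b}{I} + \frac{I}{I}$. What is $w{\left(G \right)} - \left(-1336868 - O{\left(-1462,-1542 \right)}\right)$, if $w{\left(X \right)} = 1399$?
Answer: $\frac{978274679}{731} \approx 1.3383 \cdot 10^{6}$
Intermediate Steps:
$O{\left(I,b \right)} = 1 + \frac{b}{I}$ ($O{\left(I,b \right)} = \frac{b}{I} + 1 = 1 + \frac{b}{I}$)
$G = -60$ ($G = - 12 \left(10 - 5\right) = \left(-12\right) 5 = -60$)
$w{\left(G \right)} - \left(-1336868 - O{\left(-1462,-1542 \right)}\right) = 1399 - \left(-1336868 - \frac{-1462 - 1542}{-1462}\right) = 1399 - \left(-1336868 - \left(- \frac{1}{1462}\right) \left(-3004\right)\right) = 1399 - \left(-1336868 - \frac{1502}{731}\right) = 1399 - - \frac{977252010}{731} = 1399 + \frac{977252010}{731} = \frac{978274679}{731}$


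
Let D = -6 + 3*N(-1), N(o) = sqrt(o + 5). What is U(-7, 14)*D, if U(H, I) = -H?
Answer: 0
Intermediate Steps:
N(o) = sqrt(5 + o)
D = 0 (D = -6 + 3*sqrt(5 - 1) = -6 + 3*sqrt(4) = -6 + 3*2 = -6 + 6 = 0)
U(-7, 14)*D = -1*(-7)*0 = 7*0 = 0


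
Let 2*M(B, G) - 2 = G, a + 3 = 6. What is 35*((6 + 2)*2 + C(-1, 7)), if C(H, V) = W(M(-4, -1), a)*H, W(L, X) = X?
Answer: 455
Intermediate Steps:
a = 3 (a = -3 + 6 = 3)
M(B, G) = 1 + G/2
C(H, V) = 3*H
35*((6 + 2)*2 + C(-1, 7)) = 35*((6 + 2)*2 + 3*(-1)) = 35*(8*2 - 3) = 35*(16 - 3) = 35*13 = 455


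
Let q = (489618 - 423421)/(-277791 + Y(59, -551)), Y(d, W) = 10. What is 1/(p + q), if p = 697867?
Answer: 277781/193854126930 ≈ 1.4329e-6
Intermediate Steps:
q = -66197/277781 (q = (489618 - 423421)/(-277791 + 10) = 66197/(-277781) = 66197*(-1/277781) = -66197/277781 ≈ -0.23831)
1/(p + q) = 1/(697867 - 66197/277781) = 1/(193854126930/277781) = 277781/193854126930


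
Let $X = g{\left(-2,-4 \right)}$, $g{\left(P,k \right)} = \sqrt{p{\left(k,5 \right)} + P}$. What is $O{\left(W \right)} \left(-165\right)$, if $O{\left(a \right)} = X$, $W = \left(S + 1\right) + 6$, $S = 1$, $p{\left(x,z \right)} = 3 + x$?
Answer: $- 165 i \sqrt{3} \approx - 285.79 i$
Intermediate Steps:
$g{\left(P,k \right)} = \sqrt{3 + P + k}$ ($g{\left(P,k \right)} = \sqrt{\left(3 + k\right) + P} = \sqrt{3 + P + k}$)
$W = 8$ ($W = \left(1 + 1\right) + 6 = 2 + 6 = 8$)
$X = i \sqrt{3}$ ($X = \sqrt{3 - 2 - 4} = \sqrt{-3} = i \sqrt{3} \approx 1.732 i$)
$O{\left(a \right)} = i \sqrt{3}$
$O{\left(W \right)} \left(-165\right) = i \sqrt{3} \left(-165\right) = - 165 i \sqrt{3}$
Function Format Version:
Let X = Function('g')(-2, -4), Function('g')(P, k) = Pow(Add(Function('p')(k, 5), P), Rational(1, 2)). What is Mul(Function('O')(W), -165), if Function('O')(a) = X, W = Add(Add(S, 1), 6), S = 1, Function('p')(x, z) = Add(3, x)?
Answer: Mul(-165, I, Pow(3, Rational(1, 2))) ≈ Mul(-285.79, I)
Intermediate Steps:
Function('g')(P, k) = Pow(Add(3, P, k), Rational(1, 2)) (Function('g')(P, k) = Pow(Add(Add(3, k), P), Rational(1, 2)) = Pow(Add(3, P, k), Rational(1, 2)))
W = 8 (W = Add(Add(1, 1), 6) = Add(2, 6) = 8)
X = Mul(I, Pow(3, Rational(1, 2))) (X = Pow(Add(3, -2, -4), Rational(1, 2)) = Pow(-3, Rational(1, 2)) = Mul(I, Pow(3, Rational(1, 2))) ≈ Mul(1.7320, I))
Function('O')(a) = Mul(I, Pow(3, Rational(1, 2)))
Mul(Function('O')(W), -165) = Mul(Mul(I, Pow(3, Rational(1, 2))), -165) = Mul(-165, I, Pow(3, Rational(1, 2)))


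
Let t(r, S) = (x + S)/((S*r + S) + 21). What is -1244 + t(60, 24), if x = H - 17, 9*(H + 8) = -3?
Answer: -5542024/4455 ≈ -1244.0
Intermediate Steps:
H = -25/3 (H = -8 + (⅑)*(-3) = -8 - ⅓ = -25/3 ≈ -8.3333)
x = -76/3 (x = -25/3 - 17 = -76/3 ≈ -25.333)
t(r, S) = (-76/3 + S)/(21 + S + S*r) (t(r, S) = (-76/3 + S)/((S*r + S) + 21) = (-76/3 + S)/((S + S*r) + 21) = (-76/3 + S)/(21 + S + S*r))
-1244 + t(60, 24) = -1244 + (-76/3 + 24)/(21 + 24 + 24*60) = -1244 - 4/3/(21 + 24 + 1440) = -1244 - 4/3/1485 = -1244 + (1/1485)*(-4/3) = -1244 - 4/4455 = -5542024/4455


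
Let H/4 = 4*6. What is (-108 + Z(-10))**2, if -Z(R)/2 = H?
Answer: 90000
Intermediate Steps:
H = 96 (H = 4*(4*6) = 4*24 = 96)
Z(R) = -192 (Z(R) = -2*96 = -192)
(-108 + Z(-10))**2 = (-108 - 192)**2 = (-300)**2 = 90000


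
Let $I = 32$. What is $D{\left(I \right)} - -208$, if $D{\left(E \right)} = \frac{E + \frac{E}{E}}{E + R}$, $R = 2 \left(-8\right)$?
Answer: $\frac{3361}{16} \approx 210.06$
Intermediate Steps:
$R = -16$
$D{\left(E \right)} = \frac{1 + E}{-16 + E}$ ($D{\left(E \right)} = \frac{E + \frac{E}{E}}{E - 16} = \frac{E + 1}{-16 + E} = \frac{1 + E}{-16 + E}$)
$D{\left(I \right)} - -208 = \frac{1 + 32}{-16 + 32} - -208 = \frac{1}{16} \cdot 33 + 208 = \frac{33}{16} + 208 = \frac{3361}{16}$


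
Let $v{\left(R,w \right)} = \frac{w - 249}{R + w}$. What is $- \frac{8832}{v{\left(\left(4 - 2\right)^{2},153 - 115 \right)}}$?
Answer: $\frac{370944}{211} \approx 1758.0$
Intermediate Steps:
$v{\left(R,w \right)} = \frac{-249 + w}{R + w}$
$- \frac{8832}{v{\left(\left(4 - 2\right)^{2},153 - 115 \right)}} = - \frac{8832}{\frac{1}{\left(4 - 2\right)^{2} + \left(153 - 115\right)} \left(-249 + \left(153 - 115\right)\right)} = - \frac{8832}{\frac{1}{2^{2} + 38} \left(-249 + 38\right)} = - \frac{8832}{\frac{1}{4 + 38} \left(-211\right)} = - \frac{8832}{\frac{1}{42} \left(-211\right)} = - \frac{8832}{- \frac{211}{42}} = \left(-8832\right) \left(- \frac{42}{211}\right) = \frac{370944}{211}$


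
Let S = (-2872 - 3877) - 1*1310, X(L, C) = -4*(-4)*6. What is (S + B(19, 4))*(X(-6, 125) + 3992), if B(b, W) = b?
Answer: -32867520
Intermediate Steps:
X(L, C) = 96 (X(L, C) = 16*6 = 96)
S = -8059 (S = -6749 - 1310 = -8059)
(S + B(19, 4))*(X(-6, 125) + 3992) = (-8059 + 19)*(96 + 3992) = -8040*4088 = -32867520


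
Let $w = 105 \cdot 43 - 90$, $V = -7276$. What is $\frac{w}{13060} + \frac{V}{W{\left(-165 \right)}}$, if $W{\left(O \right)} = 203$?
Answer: $- \frac{18825257}{530236} \approx -35.504$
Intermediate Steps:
$w = 4425$ ($w = 4515 - 90 = 4425$)
$\frac{w}{13060} + \frac{V}{W{\left(-165 \right)}} = \frac{4425}{13060} - \frac{7276}{203} = 4425 \cdot \frac{1}{13060} - \frac{7276}{203} = \frac{885}{2612} - \frac{7276}{203} = - \frac{18825257}{530236}$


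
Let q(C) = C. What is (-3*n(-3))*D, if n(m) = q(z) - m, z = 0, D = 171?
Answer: -1539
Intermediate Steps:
n(m) = -m (n(m) = 0 - m = -m)
(-3*n(-3))*D = -(-3)*(-3)*171 = -3*3*171 = -9*171 = -1539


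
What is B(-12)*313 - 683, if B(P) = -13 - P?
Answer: -996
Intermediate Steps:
B(-12)*313 - 683 = (-13 - 1*(-12))*313 - 683 = (-13 + 12)*313 - 683 = -1*313 - 683 = -313 - 683 = -996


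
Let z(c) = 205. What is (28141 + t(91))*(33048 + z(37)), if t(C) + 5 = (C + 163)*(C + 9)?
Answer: 1780232608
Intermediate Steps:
t(C) = -5 + (9 + C)*(163 + C) (t(C) = -5 + (C + 163)*(C + 9) = -5 + (163 + C)*(9 + C) = -5 + (9 + C)*(163 + C))
(28141 + t(91))*(33048 + z(37)) = (28141 + (1462 + 91² + 172*91))*(33048 + 205) = (28141 + (1462 + 8281 + 15652))*33253 = (28141 + 25395)*33253 = 53536*33253 = 1780232608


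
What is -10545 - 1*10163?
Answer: -20708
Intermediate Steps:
-10545 - 1*10163 = -10545 - 10163 = -20708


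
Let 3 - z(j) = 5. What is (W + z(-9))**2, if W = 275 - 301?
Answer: 784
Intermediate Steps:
z(j) = -2 (z(j) = 3 - 1*5 = 3 - 5 = -2)
W = -26
(W + z(-9))**2 = (-26 - 2)**2 = (-28)**2 = 784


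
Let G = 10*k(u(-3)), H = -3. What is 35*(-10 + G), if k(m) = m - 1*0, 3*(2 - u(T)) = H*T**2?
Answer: 3500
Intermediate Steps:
u(T) = 2 + T**2 (u(T) = 2 - (-1)*T**2 = 2 + T**2)
k(m) = m (k(m) = m + 0 = m)
G = 110 (G = 10*(2 + (-3)**2) = 10*(2 + 9) = 10*11 = 110)
35*(-10 + G) = 35*(-10 + 110) = 35*100 = 3500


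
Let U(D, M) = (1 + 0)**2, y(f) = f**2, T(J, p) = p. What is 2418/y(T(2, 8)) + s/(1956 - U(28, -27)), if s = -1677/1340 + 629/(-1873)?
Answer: 1483017629677/39253584800 ≈ 37.780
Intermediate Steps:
s = -3983881/2509820 (s = -1677*1/1340 + 629*(-1/1873) = -1677/1340 - 629/1873 = -3983881/2509820 ≈ -1.5873)
U(D, M) = 1 (U(D, M) = 1**2 = 1)
2418/y(T(2, 8)) + s/(1956 - U(28, -27)) = 2418/(8**2) - 3983881/(2509820*(1956 - 1*1)) = 2418/64 - 3983881/(2509820*(1956 - 1)) = 2418*(1/64) - 3983881/2509820/1955 = 1209/32 - 3983881/2509820*1/1955 = 1209/32 - 3983881/4906698100 = 1483017629677/39253584800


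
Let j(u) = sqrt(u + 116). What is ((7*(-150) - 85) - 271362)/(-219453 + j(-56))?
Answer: 19933428047/16053206383 + 544994*sqrt(15)/48159619149 ≈ 1.2418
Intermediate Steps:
j(u) = sqrt(116 + u)
((7*(-150) - 85) - 271362)/(-219453 + j(-56)) = ((7*(-150) - 85) - 271362)/(-219453 + sqrt(116 - 56)) = ((-1050 - 85) - 271362)/(-219453 + sqrt(60)) = (-1135 - 271362)/(-219453 + 2*sqrt(15)) = -272497/(-219453 + 2*sqrt(15))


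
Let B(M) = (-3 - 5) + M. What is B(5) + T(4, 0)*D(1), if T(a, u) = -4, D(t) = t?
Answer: -7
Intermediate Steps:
B(M) = -8 + M
B(5) + T(4, 0)*D(1) = (-8 + 5) - 4*1 = -3 - 4 = -7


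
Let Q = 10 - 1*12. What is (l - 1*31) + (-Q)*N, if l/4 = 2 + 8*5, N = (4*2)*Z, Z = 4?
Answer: 201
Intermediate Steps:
Q = -2 (Q = 10 - 12 = -2)
N = 32 (N = (4*2)*4 = 8*4 = 32)
l = 168 (l = 4*(2 + 8*5) = 4*(2 + 40) = 4*42 = 168)
(l - 1*31) + (-Q)*N = (168 - 1*31) - 1*(-2)*32 = (168 - 31) + 2*32 = 137 + 64 = 201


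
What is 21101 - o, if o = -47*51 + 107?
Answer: 23391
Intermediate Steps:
o = -2290 (o = -2397 + 107 = -2290)
21101 - o = 21101 - 1*(-2290) = 21101 + 2290 = 23391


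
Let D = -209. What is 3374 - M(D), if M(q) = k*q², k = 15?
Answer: -651841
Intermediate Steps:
M(q) = 15*q²
3374 - M(D) = 3374 - 15*(-209)² = 3374 - 15*43681 = 3374 - 1*655215 = 3374 - 655215 = -651841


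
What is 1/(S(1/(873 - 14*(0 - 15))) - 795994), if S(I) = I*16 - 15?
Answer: -1083/862077731 ≈ -1.2563e-6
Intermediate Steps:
S(I) = -15 + 16*I (S(I) = 16*I - 15 = -15 + 16*I)
1/(S(1/(873 - 14*(0 - 15))) - 795994) = 1/((-15 + 16/(873 - 14*(0 - 15))) - 795994) = 1/((-15 + 16/(873 - 14*(-15))) - 795994) = 1/((-15 + 16/(873 + 210)) - 795994) = 1/((-15 + 16/1083) - 795994) = 1/(-16229/1083 - 795994) = 1/(-862077731/1083) = -1083/862077731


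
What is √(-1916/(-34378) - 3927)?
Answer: I*√1160261711305/17189 ≈ 62.665*I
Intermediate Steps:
√(-1916/(-34378) - 3927) = √(-1916*(-1/34378) - 3927) = √(958/17189 - 3927) = √(-67500245/17189) = I*√1160261711305/17189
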